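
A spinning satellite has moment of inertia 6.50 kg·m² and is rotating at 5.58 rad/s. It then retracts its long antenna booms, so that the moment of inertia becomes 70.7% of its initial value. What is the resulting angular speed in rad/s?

With no external torque about the axis, L is conserved: I₁ω₁ = I₂ω₂.
I₂ = 0.707 × 6.50 = 4.595 kg·m².
ω₂ = I₁ω₁ / I₂ = (6.500)(5.58 rad/s) / (4.595) = 7.893 rad/s.

ω₂ ≈ 7.89 rad/s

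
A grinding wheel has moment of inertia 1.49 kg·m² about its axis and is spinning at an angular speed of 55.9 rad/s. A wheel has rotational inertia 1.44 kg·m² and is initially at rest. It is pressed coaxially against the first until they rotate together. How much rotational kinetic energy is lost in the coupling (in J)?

ΔKE lost ≈ 1140 J

The coupling torques are internal; angular momentum about the shared axis is conserved.
Taking A's sense as positive: L = (1.490)(55.9) = 83.29 kg·m²·rad/s.
Combined I = 1.490 + 1.440 = 2.930 kg·m².
ω_f = L / I = 83.29 / 2.930 = 28.43 rad/s.
KE_i = ½ΣIω² = 2328 J; KE_f = ½(2.930)(28.43)² = 1184 J.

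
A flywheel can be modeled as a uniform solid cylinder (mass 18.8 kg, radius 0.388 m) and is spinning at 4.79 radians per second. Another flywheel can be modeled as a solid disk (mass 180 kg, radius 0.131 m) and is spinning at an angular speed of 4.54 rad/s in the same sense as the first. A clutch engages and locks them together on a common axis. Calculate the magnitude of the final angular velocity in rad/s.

The coupling torques are internal; angular momentum about the shared axis is conserved.
Moments of inertia: I_A = ½(18.8)(0.388)² = 1.415 kg·m²; I_B = ½(180)(0.131)² = 1.544 kg·m².
Taking A's sense as positive: L = (1.415)(4.79) + (1.544)(4.54) = 13.79 kg·m²·rad/s.
Combined I = 1.415 + 1.544 = 2.960 kg·m².
ω_f = L / I = 13.79 / 2.960 = 4.660 rad/s.

|ω_f| ≈ 4.66 rad/s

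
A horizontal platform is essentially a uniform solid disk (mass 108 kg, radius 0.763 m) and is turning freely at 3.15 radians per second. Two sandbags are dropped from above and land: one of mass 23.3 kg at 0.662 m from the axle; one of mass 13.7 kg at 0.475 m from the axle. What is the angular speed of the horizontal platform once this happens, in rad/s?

ω_f ≈ 2.21 rad/s

The added mass arrives with no angular momentum about the axle, and any external torque about the axle is negligible, so the system's angular momentum is conserved.
I_p = ½(108)(0.763)² = 31.44 kg·m².
Added inertia Σmr² = (23.3)(0.662)² + (13.7)(0.475)² = 13.30 kg·m²; I_f = 31.44 + 13.30 = 44.74 kg·m².
ω_f = I_p ω_i / I_f = (31.44)(3.15) / 44.74 = 2.213 rad/s.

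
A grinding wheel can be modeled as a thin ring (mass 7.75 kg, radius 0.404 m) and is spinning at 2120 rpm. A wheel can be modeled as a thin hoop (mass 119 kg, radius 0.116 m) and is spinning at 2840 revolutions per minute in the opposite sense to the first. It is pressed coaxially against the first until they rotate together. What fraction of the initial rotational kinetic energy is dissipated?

No external torque acts about the common axis, so total angular momentum is conserved.
Moments of inertia: I_A = (7.75)(0.404)² = 1.265 kg·m²; I_B = (119)(0.116)² = 1.601 kg·m².
Taking A's sense as positive: L = (1.265)(2120) − (1.601)(2840) = -1866 kg·m²·rpm.
Combined I = 1.265 + 1.601 = 2.866 kg·m².
ω_f = L / I = -1866 / 2.866 = -651.0 rpm.
KE_i = ½ΣIω² = 1.020e+05 J; KE_f = ½(2.866)(68.17)² = 6661 J.
Fraction dissipated = (KE_i − KE_f)/KE_i = 0.9347.

fraction ≈ 0.935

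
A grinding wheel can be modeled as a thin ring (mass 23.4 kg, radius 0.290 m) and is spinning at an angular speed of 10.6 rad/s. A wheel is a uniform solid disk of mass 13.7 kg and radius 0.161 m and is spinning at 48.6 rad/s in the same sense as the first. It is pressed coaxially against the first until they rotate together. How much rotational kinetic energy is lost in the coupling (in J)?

No external torque acts about the common axis, so total angular momentum is conserved.
Moments of inertia: I_A = (23.4)(0.290)² = 1.968 kg·m²; I_B = ½(13.7)(0.161)² = 0.1776 kg·m².
Taking A's sense as positive: L = (1.968)(10.6) + (0.1776)(48.6) = 29.49 kg·m²·rad/s.
Combined I = 1.968 + 0.1776 = 2.145 kg·m².
ω_f = L / I = 29.49 / 2.145 = 13.74 rad/s.
KE_i = ½ΣIω² = 320.3 J; KE_f = ½(2.145)(13.74)² = 202.7 J.

ΔKE lost ≈ 118 J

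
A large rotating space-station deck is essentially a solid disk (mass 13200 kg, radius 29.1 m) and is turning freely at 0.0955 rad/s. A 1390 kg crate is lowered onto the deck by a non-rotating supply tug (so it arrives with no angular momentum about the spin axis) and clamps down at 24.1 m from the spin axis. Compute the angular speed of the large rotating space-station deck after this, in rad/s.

The added mass arrives with no angular momentum about the spin axis, and any external torque about the spin axis is negligible, so the system's angular momentum is conserved.
I_p = ½(13200)(29.1)² = 5.589e+06 kg·m².
Added inertia Σmr² = (1390)(24.1)² = 8.073e+05 kg·m²; I_f = 5.589e+06 + 8.073e+05 = 6.396e+06 kg·m².
ω_f = I_p ω_i / I_f = (5.589e+06)(0.0955) / 6.396e+06 = 0.08345 rad/s.

ω_f ≈ 0.0834 rad/s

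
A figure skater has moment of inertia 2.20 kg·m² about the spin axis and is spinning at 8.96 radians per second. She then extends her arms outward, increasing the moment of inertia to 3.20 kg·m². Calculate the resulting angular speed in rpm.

Angular momentum about the spin axis is conserved since the torque about it is zero.
ω₂ = I₁ω₁ / I₂ = (2.200)(8.96 rad/s) / (3.200) = 6.160 rad/s = 58.82 rpm.

ω₂ ≈ 58.8 rpm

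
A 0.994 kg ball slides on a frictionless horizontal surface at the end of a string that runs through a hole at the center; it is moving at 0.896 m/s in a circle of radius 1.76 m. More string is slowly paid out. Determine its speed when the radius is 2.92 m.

v₂ ≈ 0.540 m/s

Central (radial) force ⇒ zero torque about the center ⇒ m v r is constant.
v₂ = v₁ r₁ / r₂ = (0.896)(1.76) / (2.92) = 0.5401 m/s.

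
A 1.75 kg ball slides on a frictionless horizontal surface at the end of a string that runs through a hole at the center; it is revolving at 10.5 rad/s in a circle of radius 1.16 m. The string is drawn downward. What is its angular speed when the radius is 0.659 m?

The constraining force is radial, so m r² ω about the center is conserved.
ω₂ = ω₁ (r₁/r₂)² = (10.5)(1.16/0.659)² = 32.53 rad/s.

ω₂ ≈ 32.5 rad/s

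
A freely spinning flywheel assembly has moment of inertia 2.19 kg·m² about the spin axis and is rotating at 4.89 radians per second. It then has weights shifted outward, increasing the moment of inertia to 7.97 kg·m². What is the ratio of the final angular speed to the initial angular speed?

No external torque acts about the spin axis, so angular momentum is conserved.
ω₂/ω₁ = I₁/I₂ = 2.190 / 7.970 = 0.2748.

ω₂/ω₁ ≈ 0.275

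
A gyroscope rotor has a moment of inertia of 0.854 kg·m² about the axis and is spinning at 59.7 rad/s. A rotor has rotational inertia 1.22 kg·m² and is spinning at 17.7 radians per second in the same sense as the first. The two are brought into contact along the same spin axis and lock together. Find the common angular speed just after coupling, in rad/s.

No external torque acts about the common axis, so total angular momentum is conserved.
Taking A's sense as positive: L = (0.8540)(59.7) + (1.220)(17.7) = 72.58 kg·m²·rad/s.
Combined I = 0.8540 + 1.220 = 2.074 kg·m².
ω_f = L / I = 72.58 / 2.074 = 34.99 rad/s.

|ω_f| ≈ 35.0 rad/s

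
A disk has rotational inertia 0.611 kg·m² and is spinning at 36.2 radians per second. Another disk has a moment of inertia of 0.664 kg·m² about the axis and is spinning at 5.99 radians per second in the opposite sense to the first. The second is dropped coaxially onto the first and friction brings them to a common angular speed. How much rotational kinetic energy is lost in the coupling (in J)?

The coupling torques are internal; angular momentum about the shared axis is conserved.
Taking A's sense as positive: L = (0.6110)(36.2) − (0.6640)(5.99) = 18.14 kg·m²·rad/s.
Combined I = 0.6110 + 0.6640 = 1.275 kg·m².
ω_f = L / I = 18.14 / 1.275 = 14.23 rad/s.
KE_i = ½ΣIω² = 412.3 J; KE_f = ½(1.275)(14.23)² = 129.1 J.

ΔKE lost ≈ 283 J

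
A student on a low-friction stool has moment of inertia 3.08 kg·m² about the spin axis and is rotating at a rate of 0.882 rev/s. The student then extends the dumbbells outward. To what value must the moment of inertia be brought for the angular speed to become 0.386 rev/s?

I₂ ≈ 7.04 kg·m²

With no external torque about the axis, L is conserved: I₁ω₁ = I₂ω₂.
I₂ = I₁ω₁ / ω₂ = (3.08)(0.882) / (0.386) = 7.038 kg·m².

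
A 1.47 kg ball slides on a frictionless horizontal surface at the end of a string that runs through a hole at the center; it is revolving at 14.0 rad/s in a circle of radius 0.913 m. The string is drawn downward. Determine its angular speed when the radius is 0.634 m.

ω₂ ≈ 29.0 rad/s

No torque about the axis ⇒ m r₁² ω₁ = m r₂² ω₂.
ω₂ = ω₁ (r₁/r₂)² = (14.0)(0.913/0.634)² = 29.03 rad/s.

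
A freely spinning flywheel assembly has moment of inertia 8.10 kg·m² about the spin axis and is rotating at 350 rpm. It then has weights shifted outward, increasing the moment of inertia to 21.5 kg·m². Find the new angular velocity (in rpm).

ω₂ ≈ 132 rpm

No external torque acts about the spin axis, so angular momentum is conserved.
ω₂ = I₁ω₁ / I₂ = (8.100)(350 rpm) / (21.50) = 131.9 rpm.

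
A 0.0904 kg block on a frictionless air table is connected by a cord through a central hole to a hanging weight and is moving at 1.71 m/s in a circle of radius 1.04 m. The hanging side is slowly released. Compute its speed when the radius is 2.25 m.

v₂ ≈ 0.790 m/s

Central (radial) force ⇒ zero torque about the center ⇒ m v r is constant.
v₂ = v₁ r₁ / r₂ = (1.71)(1.04) / (2.25) = 0.7904 m/s.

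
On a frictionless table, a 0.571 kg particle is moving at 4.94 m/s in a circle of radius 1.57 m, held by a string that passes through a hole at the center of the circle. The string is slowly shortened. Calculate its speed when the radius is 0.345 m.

v₂ ≈ 22.5 m/s

The only horizontal force on the mass is along the cord (radial), so it exerts no torque about the hole and angular momentum m v r is conserved.
v₂ = v₁ r₁ / r₂ = (4.94)(1.57) / (0.345) = 22.48 m/s.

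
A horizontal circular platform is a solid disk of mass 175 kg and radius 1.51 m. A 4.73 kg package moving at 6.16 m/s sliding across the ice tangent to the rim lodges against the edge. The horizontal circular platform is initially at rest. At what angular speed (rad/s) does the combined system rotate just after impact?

About the central axle the impulsive forces during the collision are internal, so angular momentum about that axis is conserved.
I_p = ½(175)(1.51)² = 199.5 kg·m². Taking the sense of the package's angular momentum as positive, L_{package} = m v R = (4.73)(6.16)(1.51) = 44.00 kg·m²/s.
L_i = 0 + 44.00 = 44.00 kg·m²/s.
After sticking, I_f = I_p + m R² = 199.5 + (4.73)(1.51)² = 210.3 kg·m².
ω_f = L_i / I_f = 44.00 / 210.3 = 0.2092 rad/s.

|ω_f| ≈ 0.209 rad/s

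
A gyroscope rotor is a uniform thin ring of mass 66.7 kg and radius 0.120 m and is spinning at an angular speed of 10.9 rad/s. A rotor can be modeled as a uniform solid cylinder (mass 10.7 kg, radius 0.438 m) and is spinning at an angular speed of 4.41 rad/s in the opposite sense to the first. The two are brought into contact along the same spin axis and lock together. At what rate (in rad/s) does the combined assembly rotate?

|ω_f| ≈ 2.99 rad/s

The coupling torques are internal; angular momentum about the shared axis is conserved.
Moments of inertia: I_A = (66.7)(0.120)² = 0.9605 kg·m²; I_B = ½(10.7)(0.438)² = 1.026 kg·m².
Taking A's sense as positive: L = (0.9605)(10.9) − (1.026)(4.41) = 5.943 kg·m²·rad/s.
Combined I = 0.9605 + 1.026 = 1.987 kg·m².
ω_f = L / I = 5.943 / 1.987 = 2.991 rad/s.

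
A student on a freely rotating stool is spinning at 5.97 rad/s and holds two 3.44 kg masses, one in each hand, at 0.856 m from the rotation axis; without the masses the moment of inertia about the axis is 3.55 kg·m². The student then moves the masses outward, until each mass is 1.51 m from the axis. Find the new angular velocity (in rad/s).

No external torque acts about the spin axis, so angular momentum is conserved.
I₁ = 3.55 + 2(3.44)(0.856)² = 8.591 kg·m²; I₂ = 3.55 + 2(3.44)(1.51)² = 19.24 kg·m².
ω₂ = I₁ω₁ / I₂ = (8.591)(5.97 rad/s) / (19.24) = 2.666 rad/s.

ω₂ ≈ 2.67 rad/s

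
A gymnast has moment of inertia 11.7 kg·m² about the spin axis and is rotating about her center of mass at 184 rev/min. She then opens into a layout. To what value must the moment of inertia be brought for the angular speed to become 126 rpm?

Angular momentum about the spin axis is conserved since the torque about it is zero.
I₂ = I₁ω₁ / ω₂ = (11.7)(184) / (126) = 17.09 kg·m².

I₂ ≈ 17.1 kg·m²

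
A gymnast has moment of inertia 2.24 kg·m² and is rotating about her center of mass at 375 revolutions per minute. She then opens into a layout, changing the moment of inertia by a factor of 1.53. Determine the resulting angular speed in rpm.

ω₂ ≈ 245 rpm

Angular momentum about the spin axis is conserved since the torque about it is zero.
I₂ = 1.53 × 2.24 = 3.427 kg·m².
ω₂ = I₁ω₁ / I₂ = (2.240)(375 rpm) / (3.427) = 245.1 rpm.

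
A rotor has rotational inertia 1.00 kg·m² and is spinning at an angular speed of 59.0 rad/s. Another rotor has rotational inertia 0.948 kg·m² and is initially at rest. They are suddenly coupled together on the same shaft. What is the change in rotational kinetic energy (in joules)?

No external torque acts about the common axis, so total angular momentum is conserved.
Taking A's sense as positive: L = (1.000)(59.0) = 59.00 kg·m²·rad/s.
Combined I = 1.000 + 0.9480 = 1.948 kg·m².
ω_f = L / I = 59.00 / 1.948 = 30.29 rad/s.
KE_i = ½ΣIω² = 1740 J; KE_f = ½(1.948)(30.29)² = 893.5 J.

ΔKE ≈ -847 J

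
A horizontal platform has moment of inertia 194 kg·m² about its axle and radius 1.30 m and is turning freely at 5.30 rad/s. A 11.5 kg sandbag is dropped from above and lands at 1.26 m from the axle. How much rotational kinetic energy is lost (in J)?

energy lost ≈ 234 J

The added mass arrives with no angular momentum about the axle, and any external torque about the axle is negligible, so the system's angular momentum is conserved.
Added inertia Σmr² = (11.5)(1.26)² = 18.26 kg·m²; I_f = 194.0 + 18.26 = 212.3 kg·m².
ω_f = I_p ω_i / I_f = (194.0)(5.30) / 212.3 = 4.844 rad/s.
KE_i = ½(194.0)(5.300 rad/s)² = 2725 J; KE_f = ½(212.3)(4.844)² = 2490 J.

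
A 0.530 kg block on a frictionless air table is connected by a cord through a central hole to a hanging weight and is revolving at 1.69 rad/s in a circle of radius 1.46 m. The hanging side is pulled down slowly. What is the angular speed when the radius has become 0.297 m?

ω₂ ≈ 40.8 rad/s

The constraining force is radial, so m r² ω about the center is conserved.
ω₂ = ω₁ (r₁/r₂)² = (1.69)(1.46/0.297)² = 40.84 rad/s.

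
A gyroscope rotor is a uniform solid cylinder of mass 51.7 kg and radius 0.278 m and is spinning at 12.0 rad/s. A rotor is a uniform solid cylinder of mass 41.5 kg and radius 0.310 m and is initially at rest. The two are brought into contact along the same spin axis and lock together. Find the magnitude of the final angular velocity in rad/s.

No external torque acts about the common axis, so total angular momentum is conserved.
Moments of inertia: I_A = ½(51.7)(0.278)² = 1.998 kg·m²; I_B = ½(41.5)(0.310)² = 1.994 kg·m².
Taking A's sense as positive: L = (1.998)(12.0) = 23.97 kg·m²·rad/s.
Combined I = 1.998 + 1.994 = 3.992 kg·m².
ω_f = L / I = 23.97 / 3.992 = 6.006 rad/s.

|ω_f| ≈ 6.01 rad/s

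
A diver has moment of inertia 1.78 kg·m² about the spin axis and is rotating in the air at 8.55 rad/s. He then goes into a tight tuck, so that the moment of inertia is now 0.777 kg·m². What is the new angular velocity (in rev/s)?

ω₂ ≈ 3.12 rev/s

No external torque acts about the spin axis, so angular momentum is conserved.
ω₂ = I₁ω₁ / I₂ = (1.780)(8.55 rad/s) / (0.7770) = 19.59 rad/s = 3.117 rev/s.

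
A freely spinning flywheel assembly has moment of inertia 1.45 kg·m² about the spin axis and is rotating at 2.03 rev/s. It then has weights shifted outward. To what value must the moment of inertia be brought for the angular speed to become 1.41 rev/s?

With no external torque about the axis, L is conserved: I₁ω₁ = I₂ω₂.
I₂ = I₁ω₁ / ω₂ = (1.45)(2.03) / (1.41) = 2.088 kg·m².

I₂ ≈ 2.09 kg·m²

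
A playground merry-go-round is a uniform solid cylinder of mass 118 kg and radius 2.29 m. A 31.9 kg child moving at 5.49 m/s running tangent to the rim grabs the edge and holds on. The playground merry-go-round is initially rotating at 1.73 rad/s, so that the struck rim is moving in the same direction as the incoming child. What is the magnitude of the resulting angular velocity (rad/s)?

|ω_f| ≈ 1.96 rad/s

The axle reaction passes through the axle and exerts no torque about it; angular momentum about the axle is conserved through the impact.
I_p = ½(118)(2.29)² = 309.4 kg·m². Taking the sense of the child's angular momentum as positive, L_{child} = m v R = (31.9)(5.49)(2.29) = 401.0 kg·m²/s.
L_i = +I_p ω_p + m v R = +(309.4)(1.73) + 401.0 = 936.3 kg·m²/s.
After sticking, I_f = I_p + m R² = 309.4 + (31.9)(2.29)² = 476.7 kg·m².
ω_f = L_i / I_f = 936.3 / 476.7 = 1.964 rad/s.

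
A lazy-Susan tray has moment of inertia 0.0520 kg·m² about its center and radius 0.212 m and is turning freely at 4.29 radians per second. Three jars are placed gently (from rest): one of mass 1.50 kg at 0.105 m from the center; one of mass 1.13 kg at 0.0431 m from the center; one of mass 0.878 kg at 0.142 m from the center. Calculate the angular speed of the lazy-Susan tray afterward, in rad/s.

No external torque acts about the center; L_before = L_after.
Added inertia Σmr² = (1.50)(0.105)² + (1.13)(0.0431)² + (0.878)(0.142)² = 0.03634 kg·m²; I_f = 0.05200 + 0.03634 = 0.08834 kg·m².
ω_f = I_p ω_i / I_f = (0.05200)(4.29) / 0.08834 = 2.525 rad/s.

ω_f ≈ 2.53 rad/s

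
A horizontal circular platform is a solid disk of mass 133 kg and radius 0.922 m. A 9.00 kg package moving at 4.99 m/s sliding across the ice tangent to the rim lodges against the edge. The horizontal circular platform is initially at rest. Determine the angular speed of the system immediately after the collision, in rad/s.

The axle reaction passes through the central axle and exerts no torque about it; angular momentum about the central axle is conserved through the impact.
I_p = ½(133)(0.922)² = 56.53 kg·m². Taking the sense of the package's angular momentum as positive, L_{package} = m v R = (9.00)(4.99)(0.922) = 41.41 kg·m²/s.
L_i = 0 + 41.41 = 41.41 kg·m²/s.
After sticking, I_f = I_p + m R² = 56.53 + (9.00)(0.922)² = 64.18 kg·m².
ω_f = L_i / I_f = 41.41 / 64.18 = 0.6452 rad/s.

|ω_f| ≈ 0.645 rad/s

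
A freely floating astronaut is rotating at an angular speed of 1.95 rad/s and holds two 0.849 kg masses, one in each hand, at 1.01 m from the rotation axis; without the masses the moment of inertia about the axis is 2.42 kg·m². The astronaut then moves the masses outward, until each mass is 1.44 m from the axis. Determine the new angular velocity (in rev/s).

With no external torque about the axis, L is conserved: I₁ω₁ = I₂ω₂.
I₁ = 2.42 + 2(0.849)(1.01)² = 4.152 kg·m²; I₂ = 2.42 + 2(0.849)(1.44)² = 5.941 kg·m².
ω₂ = I₁ω₁ / I₂ = (4.152)(1.95 rad/s) / (5.941) = 1.363 rad/s = 0.2169 rev/s.

ω₂ ≈ 0.217 rev/s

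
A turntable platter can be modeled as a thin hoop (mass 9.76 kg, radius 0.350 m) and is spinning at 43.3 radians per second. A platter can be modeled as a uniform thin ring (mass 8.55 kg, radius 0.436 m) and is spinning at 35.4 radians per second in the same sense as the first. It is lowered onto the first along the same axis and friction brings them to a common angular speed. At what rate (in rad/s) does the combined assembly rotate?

The coupling torques are internal; angular momentum about the shared axis is conserved.
Moments of inertia: I_A = (9.76)(0.350)² = 1.196 kg·m²; I_B = (8.55)(0.436)² = 1.625 kg·m².
Taking A's sense as positive: L = (1.196)(43.3) + (1.625)(35.4) = 109.3 kg·m²·rad/s.
Combined I = 1.196 + 1.625 = 2.821 kg·m².
ω_f = L / I = 109.3 / 2.821 = 38.75 rad/s.

|ω_f| ≈ 38.7 rad/s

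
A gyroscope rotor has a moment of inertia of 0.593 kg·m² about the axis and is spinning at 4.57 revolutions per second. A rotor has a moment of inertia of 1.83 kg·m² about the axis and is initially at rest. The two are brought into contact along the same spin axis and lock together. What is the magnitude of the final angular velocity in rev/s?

The coupling torques are internal; angular momentum about the shared axis is conserved.
Taking A's sense as positive: L = (0.5930)(4.57) = 2.710 kg·m²·rev/s.
Combined I = 0.5930 + 1.830 = 2.423 kg·m².
ω_f = L / I = 2.710 / 2.423 = 1.118 rev/s.

|ω_f| ≈ 1.12 rev/s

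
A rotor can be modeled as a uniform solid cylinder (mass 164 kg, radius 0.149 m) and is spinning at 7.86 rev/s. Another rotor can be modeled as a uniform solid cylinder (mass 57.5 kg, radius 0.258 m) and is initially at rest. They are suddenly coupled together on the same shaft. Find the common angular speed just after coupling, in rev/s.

|ω_f| ≈ 3.83 rev/s

No external torque acts about the common axis, so total angular momentum is conserved.
Moments of inertia: I_A = ½(164)(0.149)² = 1.820 kg·m²; I_B = ½(57.5)(0.258)² = 1.914 kg·m².
Taking A's sense as positive: L = (1.820)(7.86) = 14.31 kg·m²·rev/s.
Combined I = 1.820 + 1.914 = 3.734 kg·m².
ω_f = L / I = 14.31 / 3.734 = 3.832 rev/s.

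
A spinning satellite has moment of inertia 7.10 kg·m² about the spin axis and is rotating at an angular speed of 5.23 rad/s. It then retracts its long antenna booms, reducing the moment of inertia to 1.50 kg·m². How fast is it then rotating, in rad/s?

ω₂ ≈ 24.8 rad/s

With no external torque about the axis, L is conserved: I₁ω₁ = I₂ω₂.
ω₂ = I₁ω₁ / I₂ = (7.100)(5.23 rad/s) / (1.500) = 24.76 rad/s.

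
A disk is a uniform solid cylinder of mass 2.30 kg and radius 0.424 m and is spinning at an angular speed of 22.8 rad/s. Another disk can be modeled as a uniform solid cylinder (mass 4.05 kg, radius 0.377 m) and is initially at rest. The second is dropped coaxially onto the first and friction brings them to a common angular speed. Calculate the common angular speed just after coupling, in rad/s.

No external torque acts about the common axis, so total angular momentum is conserved.
Moments of inertia: I_A = ½(2.30)(0.424)² = 0.2067 kg·m²; I_B = ½(4.05)(0.377)² = 0.2878 kg·m².
Taking A's sense as positive: L = (0.2067)(22.8) = 4.714 kg·m²·rad/s.
Combined I = 0.2067 + 0.2878 = 0.4946 kg·m².
ω_f = L / I = 4.714 / 0.4946 = 9.531 rad/s.

|ω_f| ≈ 9.53 rad/s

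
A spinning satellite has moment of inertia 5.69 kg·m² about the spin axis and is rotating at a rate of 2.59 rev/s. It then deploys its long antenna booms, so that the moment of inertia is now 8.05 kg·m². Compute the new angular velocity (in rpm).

No external torque acts about the spin axis, so angular momentum is conserved.
ω₂ = I₁ω₁ / I₂ = (5.690)(2.59 rev/s) / (8.050) = 1.831 rev/s = 109.8 rpm.

ω₂ ≈ 110 rpm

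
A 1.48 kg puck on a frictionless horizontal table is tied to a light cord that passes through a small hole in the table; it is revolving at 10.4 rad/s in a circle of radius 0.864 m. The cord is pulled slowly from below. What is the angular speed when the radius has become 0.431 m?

No torque about the axis ⇒ m r₁² ω₁ = m r₂² ω₂.
ω₂ = ω₁ (r₁/r₂)² = (10.4)(0.864/0.431)² = 41.79 rad/s.

ω₂ ≈ 41.8 rad/s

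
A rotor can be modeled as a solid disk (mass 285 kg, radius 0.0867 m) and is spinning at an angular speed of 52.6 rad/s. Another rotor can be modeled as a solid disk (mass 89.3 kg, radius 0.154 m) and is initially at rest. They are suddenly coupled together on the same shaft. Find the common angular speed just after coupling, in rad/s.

The coupling torques are internal; angular momentum about the shared axis is conserved.
Moments of inertia: I_A = ½(285)(0.0867)² = 1.071 kg·m²; I_B = ½(89.3)(0.154)² = 1.059 kg·m².
Taking A's sense as positive: L = (1.071)(52.6) = 56.34 kg·m²·rad/s.
Combined I = 1.071 + 1.059 = 2.130 kg·m².
ω_f = L / I = 56.34 / 2.130 = 26.45 rad/s.

|ω_f| ≈ 26.5 rad/s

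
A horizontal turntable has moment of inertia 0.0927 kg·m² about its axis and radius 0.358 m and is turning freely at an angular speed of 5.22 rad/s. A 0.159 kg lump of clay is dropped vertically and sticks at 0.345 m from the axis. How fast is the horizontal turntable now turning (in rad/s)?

ω_f ≈ 4.33 rad/s

No external torque acts about the axis; L_before = L_after.
Added inertia Σmr² = (0.159)(0.345)² = 0.01892 kg·m²; I_f = 0.09270 + 0.01892 = 0.1116 kg·m².
ω_f = I_p ω_i / I_f = (0.09270)(5.22) / 0.1116 = 4.335 rad/s.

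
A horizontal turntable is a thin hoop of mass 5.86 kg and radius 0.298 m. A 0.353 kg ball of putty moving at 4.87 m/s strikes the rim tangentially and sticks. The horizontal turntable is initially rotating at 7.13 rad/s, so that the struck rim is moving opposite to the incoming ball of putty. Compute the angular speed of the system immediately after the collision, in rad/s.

About the axle the impulsive forces during the collision are internal, so angular momentum about that axis is conserved.
I_p = (5.86)(0.298)² = 0.5204 kg·m². Taking the sense of the ball of putty's angular momentum as positive, L_{ball} = m v R = (0.353)(4.87)(0.298) = 0.5123 kg·m²/s.
L_i = −I_p ω_p + m v R = −(0.5204)(7.13) + 0.5123 = -3.198 kg·m²/s.
After sticking, I_f = I_p + m R² = 0.5204 + (0.353)(0.298)² = 0.5517 kg·m².
ω_f = L_i / I_f = -3.198 / 0.5517 = -5.796 rad/s.

|ω_f| ≈ 5.80 rad/s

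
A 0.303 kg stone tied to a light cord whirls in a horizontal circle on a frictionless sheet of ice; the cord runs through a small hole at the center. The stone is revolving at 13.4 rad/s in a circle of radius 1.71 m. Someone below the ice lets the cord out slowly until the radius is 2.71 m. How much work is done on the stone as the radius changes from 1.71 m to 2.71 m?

W ≈ -47.9 J

The constraining force is radial, so m r² ω about the center is conserved.
ω₂ = ω₁ (r₁/r₂)² = (13.4)(1.71/2.71)² = 5.335 rad/s.
W = ΔKE = ½m(v₂² − v₁²) = -47.87 J.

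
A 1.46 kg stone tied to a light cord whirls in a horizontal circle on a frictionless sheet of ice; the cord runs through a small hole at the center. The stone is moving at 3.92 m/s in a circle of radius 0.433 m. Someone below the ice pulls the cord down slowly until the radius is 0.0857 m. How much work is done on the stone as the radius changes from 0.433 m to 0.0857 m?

Central (radial) force ⇒ zero torque about the center ⇒ m v r is constant.
v₂ = v₁ r₁ / r₂ = (3.92)(0.433) / (0.0857) = 19.81 m/s.
W = ΔKE = ½m(v₂² − v₁²) = 275.1 J.

W ≈ 275 J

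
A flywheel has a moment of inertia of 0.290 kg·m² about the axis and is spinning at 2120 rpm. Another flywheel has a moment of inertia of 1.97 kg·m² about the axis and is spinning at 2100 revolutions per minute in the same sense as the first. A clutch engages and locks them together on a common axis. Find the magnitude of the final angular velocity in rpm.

The coupling torques are internal; angular momentum about the shared axis is conserved.
Taking A's sense as positive: L = (0.2900)(2120) + (1.970)(2100) = 4752 kg·m²·rpm.
Combined I = 0.2900 + 1.970 = 2.260 kg·m².
ω_f = L / I = 4752 / 2.260 = 2103 rpm.

|ω_f| ≈ 2100 rpm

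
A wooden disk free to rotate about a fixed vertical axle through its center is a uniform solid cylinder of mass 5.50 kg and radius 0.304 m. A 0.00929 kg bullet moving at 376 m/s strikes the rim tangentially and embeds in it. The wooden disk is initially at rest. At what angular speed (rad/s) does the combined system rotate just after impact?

|ω_f| ≈ 4.16 rad/s

The axle reaction passes through the axle and exerts no torque about it; angular momentum about the axle is conserved through the impact.
I_p = ½(5.50)(0.304)² = 0.2541 kg·m². Taking the sense of the bullet's angular momentum as positive, L_{bullet} = m v R = (0.00929)(376)(0.304) = 1.062 kg·m²/s.
L_i = 0 + 1.062 = 1.062 kg·m²/s.
After sticking, I_f = I_p + m R² = 0.2541 + (0.00929)(0.304)² = 0.2550 kg·m².
ω_f = L_i / I_f = 1.062 / 0.2550 = 4.164 rad/s.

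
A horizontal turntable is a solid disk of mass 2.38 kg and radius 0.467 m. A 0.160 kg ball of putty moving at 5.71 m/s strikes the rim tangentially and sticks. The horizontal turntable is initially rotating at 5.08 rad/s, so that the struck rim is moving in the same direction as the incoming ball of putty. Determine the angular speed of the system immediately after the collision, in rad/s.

About the axle the impulsive forces during the collision are internal, so angular momentum about that axis is conserved.
I_p = ½(2.38)(0.467)² = 0.2595 kg·m². Taking the sense of the ball of putty's angular momentum as positive, L_{ball} = m v R = (0.160)(5.71)(0.467) = 0.4267 kg·m²/s.
L_i = +I_p ω_p + m v R = +(0.2595)(5.08) + 0.4267 = 1.745 kg·m²/s.
After sticking, I_f = I_p + m R² = 0.2595 + (0.160)(0.467)² = 0.2944 kg·m².
ω_f = L_i / I_f = 1.745 / 0.2944 = 5.927 rad/s.

|ω_f| ≈ 5.93 rad/s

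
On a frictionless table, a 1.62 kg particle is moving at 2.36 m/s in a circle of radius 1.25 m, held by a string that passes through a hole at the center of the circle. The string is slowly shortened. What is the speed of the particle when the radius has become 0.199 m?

v₂ ≈ 14.8 m/s

Central (radial) force ⇒ zero torque about the center ⇒ m v r is constant.
v₂ = v₁ r₁ / r₂ = (2.36)(1.25) / (0.199) = 14.82 m/s.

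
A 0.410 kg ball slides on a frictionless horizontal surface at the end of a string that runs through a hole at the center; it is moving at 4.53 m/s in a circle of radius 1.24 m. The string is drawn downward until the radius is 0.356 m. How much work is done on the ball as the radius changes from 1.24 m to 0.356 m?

The only horizontal force on the mass is along the cord (radial), so it exerts no torque about the hole and angular momentum m v r is conserved.
v₂ = v₁ r₁ / r₂ = (4.53)(1.24) / (0.356) = 15.78 m/s.
W = ΔKE = ½m(v₂² − v₁²) = 46.83 J.

W ≈ 46.8 J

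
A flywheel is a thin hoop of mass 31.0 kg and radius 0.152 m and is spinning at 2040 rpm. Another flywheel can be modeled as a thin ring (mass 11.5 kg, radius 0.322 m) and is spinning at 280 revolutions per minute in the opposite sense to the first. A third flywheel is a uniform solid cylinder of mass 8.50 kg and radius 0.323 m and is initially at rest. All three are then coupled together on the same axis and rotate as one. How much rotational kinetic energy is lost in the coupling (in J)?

The coupling torques are internal; angular momentum about the shared axis is conserved.
Moments of inertia: I_A = (31.0)(0.152)² = 0.7162 kg·m²; I_B = (11.5)(0.322)² = 1.192 kg·m²; I_C = ½(8.50)(0.323)² = 0.4434 kg·m².
Taking A's sense as positive: L = (0.7162)(2040) − (1.192)(280) = 1127 kg·m²·rpm.
Combined I = 0.7162 + 1.192 + 0.4434 = 2.352 kg·m².
ω_f = L / I = 1127 / 2.352 = 479.3 rpm.
KE_i = ½ΣIω² = 16860 J; KE_f = ½(2.352)(50.19)² = 2962 J.

ΔKE lost ≈ 13900 J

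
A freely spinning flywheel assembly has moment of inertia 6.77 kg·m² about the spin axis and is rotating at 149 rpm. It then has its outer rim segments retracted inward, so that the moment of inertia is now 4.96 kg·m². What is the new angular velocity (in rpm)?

ω₂ ≈ 203 rpm

Angular momentum about the spin axis is conserved since the torque about it is zero.
ω₂ = I₁ω₁ / I₂ = (6.770)(149 rpm) / (4.960) = 203.4 rpm.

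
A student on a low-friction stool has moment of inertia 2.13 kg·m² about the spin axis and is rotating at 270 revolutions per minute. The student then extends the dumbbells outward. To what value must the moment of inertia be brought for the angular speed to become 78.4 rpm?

I₂ ≈ 7.34 kg·m²

Angular momentum about the spin axis is conserved since the torque about it is zero.
I₂ = I₁ω₁ / ω₂ = (2.13)(270) / (78.4) = 7.335 kg·m².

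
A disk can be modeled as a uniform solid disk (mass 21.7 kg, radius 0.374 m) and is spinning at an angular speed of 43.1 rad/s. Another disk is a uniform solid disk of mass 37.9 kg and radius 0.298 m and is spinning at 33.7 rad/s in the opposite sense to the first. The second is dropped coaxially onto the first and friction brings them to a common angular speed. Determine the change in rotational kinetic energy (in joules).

ΔKE ≈ -2350 J

No external torque acts about the common axis, so total angular momentum is conserved.
Moments of inertia: I_A = ½(21.7)(0.374)² = 1.518 kg·m²; I_B = ½(37.9)(0.298)² = 1.683 kg·m².
Taking A's sense as positive: L = (1.518)(43.1) − (1.683)(33.7) = 8.699 kg·m²·rad/s.
Combined I = 1.518 + 1.683 = 3.200 kg·m².
ω_f = L / I = 8.699 / 3.200 = 2.718 rad/s.
KE_i = ½ΣIω² = 2365 J; KE_f = ½(3.200)(2.718)² = 11.82 J.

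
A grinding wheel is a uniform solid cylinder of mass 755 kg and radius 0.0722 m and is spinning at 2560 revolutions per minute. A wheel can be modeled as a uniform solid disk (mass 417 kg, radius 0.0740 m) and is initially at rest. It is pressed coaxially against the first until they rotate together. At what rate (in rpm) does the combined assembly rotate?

The coupling torques are internal; angular momentum about the shared axis is conserved.
Moments of inertia: I_A = ½(755)(0.0722)² = 1.968 kg·m²; I_B = ½(417)(0.0740)² = 1.142 kg·m².
Taking A's sense as positive: L = (1.968)(2560) = 5038 kg·m²·rpm.
Combined I = 1.968 + 1.142 = 3.110 kg·m².
ω_f = L / I = 5038 / 3.110 = 1620 rpm.

|ω_f| ≈ 1620 rpm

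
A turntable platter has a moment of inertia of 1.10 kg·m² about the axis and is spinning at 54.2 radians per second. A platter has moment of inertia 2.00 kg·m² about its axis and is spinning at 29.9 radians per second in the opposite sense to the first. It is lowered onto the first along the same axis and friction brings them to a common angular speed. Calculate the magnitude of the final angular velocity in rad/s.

No external torque acts about the common axis, so total angular momentum is conserved.
Taking A's sense as positive: L = (1.100)(54.2) − (2.000)(29.9) = -0.1800 kg·m²·rad/s.
Combined I = 1.100 + 2.000 = 3.100 kg·m².
ω_f = L / I = -0.1800 / 3.100 = -0.05806 rad/s.

|ω_f| ≈ 0.0581 rad/s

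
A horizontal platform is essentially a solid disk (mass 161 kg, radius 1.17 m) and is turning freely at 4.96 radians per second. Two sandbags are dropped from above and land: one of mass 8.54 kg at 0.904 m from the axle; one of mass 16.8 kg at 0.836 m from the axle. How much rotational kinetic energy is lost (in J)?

energy lost ≈ 197 J

No external torque acts about the axle; L_before = L_after.
I_p = ½(161)(1.17)² = 110.2 kg·m².
Added inertia Σmr² = (8.54)(0.904)² + (16.8)(0.836)² = 18.72 kg·m²; I_f = 110.2 + 18.72 = 128.9 kg·m².
ω_f = I_p ω_i / I_f = (110.2)(4.96) / 128.9 = 4.240 rad/s.
KE_i = ½(110.2)(4.960 rad/s)² = 1356 J; KE_f = ½(128.9)(4.240)² = 1159 J.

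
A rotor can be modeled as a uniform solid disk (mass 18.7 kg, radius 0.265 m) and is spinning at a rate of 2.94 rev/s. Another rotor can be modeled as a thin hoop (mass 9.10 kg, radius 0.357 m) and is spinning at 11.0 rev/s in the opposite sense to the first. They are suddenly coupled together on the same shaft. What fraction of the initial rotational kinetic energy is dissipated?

No external torque acts about the common axis, so total angular momentum is conserved.
Moments of inertia: I_A = ½(18.7)(0.265)² = 0.6566 kg·m²; I_B = (9.10)(0.357)² = 1.160 kg·m².
Taking A's sense as positive: L = (0.6566)(2.94) − (1.160)(11.0) = -10.83 kg·m²·rev/s.
Combined I = 0.6566 + 1.160 = 1.816 kg·m².
ω_f = L / I = -10.83 / 1.816 = -5.961 rev/s.
KE_i = ½ΣIω² = 2882 J; KE_f = ½(1.816)(37.45)² = 1274 J.
Fraction dissipated = (KE_i − KE_f)/KE_i = 0.5580.

fraction ≈ 0.558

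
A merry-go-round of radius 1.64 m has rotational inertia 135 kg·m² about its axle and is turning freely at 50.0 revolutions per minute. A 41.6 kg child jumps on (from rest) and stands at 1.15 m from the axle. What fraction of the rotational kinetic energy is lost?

No external torque acts about the axle; L_before = L_after.
Added inertia Σmr² = (41.6)(1.15)² = 55.02 kg·m²; I_f = 135.0 + 55.02 = 190.0 kg·m².
ω_f = I_p ω_i / I_f = (135.0)(50.0) / 190.0 = 35.52 rpm.
KE_i = ½(135.0)(5.236 rad/s)² = 1851 J; KE_f = ½(190.0)(3.720)² = 1315 J.
Fraction lost = 0.2895.

fraction ≈ 0.290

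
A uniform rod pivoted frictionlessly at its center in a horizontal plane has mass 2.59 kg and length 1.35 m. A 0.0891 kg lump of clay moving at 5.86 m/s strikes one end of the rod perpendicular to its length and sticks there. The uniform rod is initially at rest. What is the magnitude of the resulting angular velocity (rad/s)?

|ω_f| ≈ 0.812 rad/s

The axle reaction passes through the pivot and exerts no torque about it; angular momentum about the pivot is conserved through the impact.
I_p = (1/12)(2.59)(1.35)² = 0.3934 kg·m². Taking the sense of the lump of clay's angular momentum as positive, L_{lump} = m v R = (0.0891)(5.86)(1.35/2) = 0.3524 kg·m²/s.
L_i = 0 + 0.3524 = 0.3524 kg·m²/s.
After sticking, I_f = I_p + m R² = 0.3934 + (0.0891)(1.35/2)² = 0.4340 kg·m².
ω_f = L_i / I_f = 0.3524 / 0.4340 = 0.8122 rad/s.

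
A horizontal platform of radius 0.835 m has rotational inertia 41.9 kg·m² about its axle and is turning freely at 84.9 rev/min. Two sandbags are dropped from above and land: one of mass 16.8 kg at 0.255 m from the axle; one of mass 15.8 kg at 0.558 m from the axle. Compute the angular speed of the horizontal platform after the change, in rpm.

ω_f ≈ 74.2 rpm

The added mass arrives with no angular momentum about the axle, and any external torque about the axle is negligible, so the system's angular momentum is conserved.
Added inertia Σmr² = (16.8)(0.255)² + (15.8)(0.558)² = 6.012 kg·m²; I_f = 41.90 + 6.012 = 47.91 kg·m².
ω_f = I_p ω_i / I_f = (41.90)(84.9) / 47.91 = 74.25 rpm.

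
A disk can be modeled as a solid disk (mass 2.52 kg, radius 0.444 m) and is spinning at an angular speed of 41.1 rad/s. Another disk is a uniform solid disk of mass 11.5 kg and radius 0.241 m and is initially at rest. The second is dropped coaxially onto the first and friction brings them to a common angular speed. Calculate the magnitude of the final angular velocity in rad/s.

|ω_f| ≈ 17.5 rad/s

No external torque acts about the common axis, so total angular momentum is conserved.
Moments of inertia: I_A = ½(2.52)(0.444)² = 0.2484 kg·m²; I_B = ½(11.5)(0.241)² = 0.3340 kg·m².
Taking A's sense as positive: L = (0.2484)(41.1) = 10.21 kg·m²·rad/s.
Combined I = 0.2484 + 0.3340 = 0.5824 kg·m².
ω_f = L / I = 10.21 / 0.5824 = 17.53 rad/s.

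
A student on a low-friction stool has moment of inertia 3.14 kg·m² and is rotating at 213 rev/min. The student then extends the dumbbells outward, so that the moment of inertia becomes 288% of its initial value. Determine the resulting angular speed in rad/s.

No external torque acts about the spin axis, so angular momentum is conserved.
I₂ = 2.88 × 3.14 = 9.043 kg·m².
ω₂ = I₁ω₁ / I₂ = (3.140)(213 rpm) / (9.043) = 73.96 rpm = 7.745 rad/s.

ω₂ ≈ 7.74 rad/s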